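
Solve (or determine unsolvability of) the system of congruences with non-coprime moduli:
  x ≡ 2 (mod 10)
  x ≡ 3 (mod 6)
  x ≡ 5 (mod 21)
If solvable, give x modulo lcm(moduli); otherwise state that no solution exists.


Moduli 10, 6, 21 are not pairwise coprime, so CRT works modulo lcm(m_i) when all pairwise compatibility conditions hold.
Pairwise compatibility: gcd(m_i, m_j) must divide a_i - a_j for every pair.
Merge one congruence at a time:
  Start: x ≡ 2 (mod 10).
  Combine with x ≡ 3 (mod 6): gcd(10, 6) = 2, and 3 - 2 = 1 is NOT divisible by 2.
    ⇒ system is inconsistent (no integer solution).

No solution (the system is inconsistent).


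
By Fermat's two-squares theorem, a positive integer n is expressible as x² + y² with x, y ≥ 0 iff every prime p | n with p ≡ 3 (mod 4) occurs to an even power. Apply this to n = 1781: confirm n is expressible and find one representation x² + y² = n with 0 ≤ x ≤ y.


Step 1: Factor n = 1781 = 13 · 137.
Step 2: Check the mod-4 condition on each prime factor: 13 ≡ 1 (mod 4), exponent 1; 137 ≡ 1 (mod 4), exponent 1.
All primes ≡ 3 (mod 4) appear to even exponent (or don't appear), so by the two-squares theorem n IS expressible as a sum of two squares.
Step 3: Build a representation. Here n = 13 · 137 is a product of primes ≡ 1 (mod 4). Each prime p ≡ 1 (mod 4) is itself a sum of two squares; find a² by testing p − a² for a perfect square:
  13: 13 − 1² = 12, 13 − 2² = 9 = 3² ⇒ 13 = 2² + 3².
  137: 137 − 1² = 136, 137 − 2² = 133, 137 − 3² = 128, 137 − 4² = 121 = 11² ⇒ 137 = 4² + 11².
  Combine using the Brahmagupta–Fibonacci identity (a² + b²)(c² + d²) = (ac − bd)² + (ad + bc)² = (ac + bd)² + (ad − bc)²:
  13 · 137 = 1781: from (2² + 3²)(4² + 11²), take (2·4 − 3·11, 2·11 + 3·4) = (8 − 33, 22 + 12) = (-25, 34); dropping signs (only squares matter) gives (25, 34); check 25² + 34² = 625 + 1156 = 1781 ✓.
Step 4: Order so x ≤ y and verify: 25² + 34² = 625 + 1156 = 1781 = n. ✓

n = 1781 = 25² + 34² (one valid representation with x ≤ y).


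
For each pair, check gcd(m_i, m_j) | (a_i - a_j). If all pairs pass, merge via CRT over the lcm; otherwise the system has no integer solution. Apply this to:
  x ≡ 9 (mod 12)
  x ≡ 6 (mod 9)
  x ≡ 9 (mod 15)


Moduli 12, 9, 15 are not pairwise coprime, so CRT works modulo lcm(m_i) when all pairwise compatibility conditions hold.
Pairwise compatibility: gcd(m_i, m_j) must divide a_i - a_j for every pair.
Merge one congruence at a time:
  Start: x ≡ 9 (mod 12).
  Combine with x ≡ 6 (mod 9): gcd(12, 9) = 3; 6 - 9 = -3, which IS divisible by 3, so compatible.
    Write x = 9 + 12·t and substitute into x ≡ 6 (mod 9): 12·t ≡ 6 − 9 = -3 (mod 9).
    Divide the congruence (and modulus) by g = 3: 4·t ≡ -1 (mod 3).
    Reduce coefficients mod 3: 1·t ≡ 2 (mod 3).
    So t ≡ 2 (mod 3).
    Then x = 9 + 12·2 = 33, valid modulo lcm(12, 9) = 36: x ≡ 33 (mod 36).
  Combine with x ≡ 9 (mod 15): gcd(36, 15) = 3; 9 - 33 = -24, which IS divisible by 3, so compatible.
    Write x = 33 + 36·t and substitute into x ≡ 9 (mod 15): 36·t ≡ 9 − 33 = -24 (mod 15).
    Divide the congruence (and modulus) by g = 3: 12·t ≡ -8 (mod 5).
    Reduce coefficients mod 5: 2·t ≡ 2 (mod 5).
    The inverse of 2 mod 5 is 3 (since 2·3 = 6 = 1·5 + 1), so t ≡ 3·2 = 6 ≡ 1 (mod 5).
    Then x = 33 + 36·1 = 69, valid modulo lcm(36, 15) = 180: x ≡ 69 (mod 180).
Verify: 69 mod 12 = 9, 69 mod 9 = 6, 69 mod 15 = 9.

x ≡ 69 (mod 180).


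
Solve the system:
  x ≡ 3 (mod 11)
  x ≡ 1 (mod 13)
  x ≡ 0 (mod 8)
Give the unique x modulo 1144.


Moduli 11, 13, 8 are pairwise coprime; by CRT there is a unique solution modulo M = 11 · 13 · 8 = 1144.
Solve pairwise, accumulating the modulus:
  Start with x ≡ 3 (mod 11).
  Combine with x ≡ 1 (mod 13): since gcd(11, 13) = 1, we get a unique residue mod 143.
    Write x = 3 + 11·t and substitute into x ≡ 1 (mod 13): 11·t ≡ 1 − 3 = -2 (mod 13).
    Reduce coefficients mod 13: 11·t ≡ 11 (mod 13).
    The inverse of 11 mod 13 is 6 (since 11·6 = 66 = 5·13 + 1), so t ≡ 6·11 = 66 ≡ 1 (mod 13).
    Then x = 3 + 11·1 = 14, valid modulo lcm(11, 13) = 143: x ≡ 14 (mod 143).
  Combine with x ≡ 0 (mod 8): since gcd(143, 8) = 1, we get a unique residue mod 1144.
    Write x = 14 + 143·t and substitute into x ≡ 0 (mod 8): 143·t ≡ 0 − 14 = -14 (mod 8).
    Reduce coefficients mod 8: 7·t ≡ 2 (mod 8).
    The inverse of 7 mod 8 is 7 (since 7·7 = 49 = 6·8 + 1), so t ≡ 7·2 = 14 ≡ 6 (mod 8).
    Then x = 14 + 143·6 = 872, valid modulo lcm(143, 8) = 1144: x ≡ 872 (mod 1144).
Verify: 872 mod 11 = 3 ✓, 872 mod 13 = 1 ✓, 872 mod 8 = 0 ✓.

x ≡ 872 (mod 1144).


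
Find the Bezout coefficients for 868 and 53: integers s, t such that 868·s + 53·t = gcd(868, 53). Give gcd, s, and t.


Euclidean algorithm on (868, 53) — divide until remainder is 0:
  868 = 16 · 53 + 20
  53 = 2 · 20 + 13
  20 = 1 · 13 + 7
  13 = 1 · 7 + 6
  7 = 1 · 6 + 1
  6 = 6 · 1 + 0
gcd(868, 53) = 1.
Track Bezout coefficients alongside the remainders: start with r₀ = 868 = a·1 + b·0 (s = 1, t = 0) and r₁ = 53 = a·0 + b·1 (s = 0, t = 1); each new remainder r_{k+1} = r_{k-1} − q_k·r_k inherits s_{k+1} = s_{k-1} − q_k·s_k, t_{k+1} = t_{k-1} − q_k·t_k, so r_k = a·s_k + b·t_k at every step:
  q = 16: r = 20, s = 1 − 16·0 = 1, t = 0 − 16·1 = -16  (check: 868·1 + 53·(-16) = 20)
  q = 2: r = 13, s = 0 − 2·1 = -2, t = 1 − 2·(-16) = 33  (check: 868·(-2) + 53·33 = 13)
  q = 1: r = 7, s = 1 − 1·(-2) = 3, t = -16 − 1·33 = -49  (check: 868·3 + 53·(-49) = 7)
  q = 1: r = 6, s = -2 − 1·3 = -5, t = 33 − 1·(-49) = 82  (check: 868·(-5) + 53·82 = 6)
  q = 1: r = 1, s = 3 − 1·(-5) = 8, t = -49 − 1·82 = -131  (check: 868·8 + 53·(-131) = 1)
The row with r = 1 (the gcd) gives the Bezout coefficients s = 8, t = -131.
Result: 868 · (8) + 53 · (-131) = 1.

gcd(868, 53) = 1; s = 8, t = -131 (check: 868·8 + 53·(-131) = 1).


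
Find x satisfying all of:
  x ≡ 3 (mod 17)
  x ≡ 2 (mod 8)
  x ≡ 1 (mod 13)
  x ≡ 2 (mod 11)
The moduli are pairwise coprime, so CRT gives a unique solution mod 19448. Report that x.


Product of moduli M = 17 · 8 · 13 · 11 = 19448.
Merge one congruence at a time:
  Start: x ≡ 3 (mod 17).
  Combine with x ≡ 2 (mod 8); new modulus lcm = 136.
    Write x = 3 + 17·t and substitute into x ≡ 2 (mod 8): 17·t ≡ 2 − 3 = -1 (mod 8).
    Reduce coefficients mod 8: 1·t ≡ 7 (mod 8).
    So t ≡ 7 (mod 8).
    Then x = 3 + 17·7 = 122, valid modulo lcm(17, 8) = 136: x ≡ 122 (mod 136).
  Combine with x ≡ 1 (mod 13); new modulus lcm = 1768.
    Write x = 122 + 136·t and substitute into x ≡ 1 (mod 13): 136·t ≡ 1 − 122 = -121 (mod 13).
    Reduce coefficients mod 13: 6·t ≡ 9 (mod 13).
    The inverse of 6 mod 13 is 11 (since 6·11 = 66 = 5·13 + 1), so t ≡ 11·9 = 99 ≡ 8 (mod 13).
    Then x = 122 + 136·8 = 1210, valid modulo lcm(136, 13) = 1768: x ≡ 1210 (mod 1768).
  Combine with x ≡ 2 (mod 11); new modulus lcm = 19448.
    Write x = 1210 + 1768·t and substitute into x ≡ 2 (mod 11): 1768·t ≡ 2 − 1210 = -1208 (mod 11).
    Reduce coefficients mod 11: 8·t ≡ 2 (mod 11).
    The inverse of 8 mod 11 is 7 (since 8·7 = 56 = 5·11 + 1), so t ≡ 7·2 = 14 ≡ 3 (mod 11).
    Then x = 1210 + 1768·3 = 6514, valid modulo lcm(1768, 11) = 19448: x ≡ 6514 (mod 19448).
Verify against each original: 6514 mod 17 = 3, 6514 mod 8 = 2, 6514 mod 13 = 1, 6514 mod 11 = 2.

x ≡ 6514 (mod 19448).


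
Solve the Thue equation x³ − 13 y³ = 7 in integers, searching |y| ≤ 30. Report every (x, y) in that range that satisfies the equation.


The equation is x³ - 13y³ = 7. For fixed y, x³ = 13·y³ + 7, so a solution requires the RHS to be a perfect cube.
Strategy: iterate y from -30 to 30, compute RHS = 13·y³ + 7, and check whether it is a (positive or negative) perfect cube.
Check small values of y:
  y = 0: RHS = 7 is not a perfect cube.
  y = 1: RHS = 20 is not a perfect cube.
  y = -1: RHS = -6 is not a perfect cube.
  y = 2: RHS = 111 is not a perfect cube.
  y = -2: RHS = -97 is not a perfect cube.
  y = 3: RHS = 358 is not a perfect cube.
  y = -3: RHS = -344 is not a perfect cube.
Continuing the search up to |y| = 30 finds no solutions either.
No (x, y) in the scanned range satisfies the equation.

No integer solutions with |y| ≤ 30.


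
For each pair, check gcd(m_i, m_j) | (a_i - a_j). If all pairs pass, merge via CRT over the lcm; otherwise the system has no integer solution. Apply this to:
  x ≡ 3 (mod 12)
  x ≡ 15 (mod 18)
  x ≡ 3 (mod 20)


Moduli 12, 18, 20 are not pairwise coprime, so CRT works modulo lcm(m_i) when all pairwise compatibility conditions hold.
Pairwise compatibility: gcd(m_i, m_j) must divide a_i - a_j for every pair.
Merge one congruence at a time:
  Start: x ≡ 3 (mod 12).
  Combine with x ≡ 15 (mod 18): gcd(12, 18) = 6; 15 - 3 = 12, which IS divisible by 6, so compatible.
    Write x = 3 + 12·t and substitute into x ≡ 15 (mod 18): 12·t ≡ 15 − 3 = 12 (mod 18).
    Divide the congruence (and modulus) by g = 6: 2·t ≡ 2 (mod 3).
    The inverse of 2 mod 3 is 2 (since 2·2 = 4 = 1·3 + 1), so t ≡ 2·2 = 4 ≡ 1 (mod 3).
    Then x = 3 + 12·1 = 15, valid modulo lcm(12, 18) = 36: x ≡ 15 (mod 36).
  Combine with x ≡ 3 (mod 20): gcd(36, 20) = 4; 3 - 15 = -12, which IS divisible by 4, so compatible.
    Write x = 15 + 36·t and substitute into x ≡ 3 (mod 20): 36·t ≡ 3 − 15 = -12 (mod 20).
    Divide the congruence (and modulus) by g = 4: 9·t ≡ -3 (mod 5).
    Reduce coefficients mod 5: 4·t ≡ 2 (mod 5).
    The inverse of 4 mod 5 is 4 (since 4·4 = 16 = 3·5 + 1), so t ≡ 4·2 = 8 ≡ 3 (mod 5).
    Then x = 15 + 36·3 = 123, valid modulo lcm(36, 20) = 180: x ≡ 123 (mod 180).
Verify: 123 mod 12 = 3, 123 mod 18 = 15, 123 mod 20 = 3.

x ≡ 123 (mod 180).


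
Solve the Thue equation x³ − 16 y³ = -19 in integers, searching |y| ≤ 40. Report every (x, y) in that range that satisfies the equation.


The equation is x³ - 16y³ = -19. For fixed y, x³ = 16·y³ − 19, so a solution requires the RHS to be a perfect cube.
Strategy: iterate y from -40 to 40, compute RHS = 16·y³ − 19, and check whether it is a (positive or negative) perfect cube.
Check small values of y:
  y = 0: RHS = -19 is not a perfect cube.
  y = 1: RHS = -3 is not a perfect cube.
  y = -1: RHS = -35 is not a perfect cube.
  y = 2: RHS = 109 is not a perfect cube.
  y = -2: RHS = -147 is not a perfect cube.
  y = 3: RHS = 413 is not a perfect cube.
  y = -3: RHS = -451 is not a perfect cube.
Continuing the search up to |y| = 40 finds no solutions either.
No (x, y) in the scanned range satisfies the equation.

No integer solutions with |y| ≤ 40.


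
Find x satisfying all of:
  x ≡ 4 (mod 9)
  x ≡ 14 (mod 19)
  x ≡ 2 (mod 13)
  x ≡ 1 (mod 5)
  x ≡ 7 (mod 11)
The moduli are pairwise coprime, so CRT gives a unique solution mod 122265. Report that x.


Product of moduli M = 9 · 19 · 13 · 5 · 11 = 122265.
Merge one congruence at a time:
  Start: x ≡ 4 (mod 9).
  Combine with x ≡ 14 (mod 19); new modulus lcm = 171.
    Write x = 4 + 9·t and substitute into x ≡ 14 (mod 19): 9·t ≡ 14 − 4 = 10 (mod 19).
    The inverse of 9 mod 19 is 17 (since 9·17 = 153 = 8·19 + 1), so t ≡ 17·10 = 170 ≡ 18 (mod 19).
    Then x = 4 + 9·18 = 166, valid modulo lcm(9, 19) = 171: x ≡ 166 (mod 171).
  Combine with x ≡ 2 (mod 13); new modulus lcm = 2223.
    Write x = 166 + 171·t and substitute into x ≡ 2 (mod 13): 171·t ≡ 2 − 166 = -164 (mod 13).
    Reduce coefficients mod 13: 2·t ≡ 5 (mod 13).
    The inverse of 2 mod 13 is 7 (since 2·7 = 14 = 1·13 + 1), so t ≡ 7·5 = 35 ≡ 9 (mod 13).
    Then x = 166 + 171·9 = 1705, valid modulo lcm(171, 13) = 2223: x ≡ 1705 (mod 2223).
  Combine with x ≡ 1 (mod 5); new modulus lcm = 11115.
    Write x = 1705 + 2223·t and substitute into x ≡ 1 (mod 5): 2223·t ≡ 1 − 1705 = -1704 (mod 5).
    Reduce coefficients mod 5: 3·t ≡ 1 (mod 5).
    The inverse of 3 mod 5 is 2 (since 3·2 = 6 = 1·5 + 1), so t ≡ 2·1 = 2 ≡ 2 (mod 5).
    Then x = 1705 + 2223·2 = 6151, valid modulo lcm(2223, 5) = 11115: x ≡ 6151 (mod 11115).
  Combine with x ≡ 7 (mod 11); new modulus lcm = 122265.
    Write x = 6151 + 11115·t and substitute into x ≡ 7 (mod 11): 11115·t ≡ 7 − 6151 = -6144 (mod 11).
    Reduce coefficients mod 11: 5·t ≡ 5 (mod 11).
    The inverse of 5 mod 11 is 9 (since 5·9 = 45 = 4·11 + 1), so t ≡ 9·5 = 45 ≡ 1 (mod 11).
    Then x = 6151 + 11115·1 = 17266, valid modulo lcm(11115, 11) = 122265: x ≡ 17266 (mod 122265).
Verify against each original: 17266 mod 9 = 4, 17266 mod 19 = 14, 17266 mod 13 = 2, 17266 mod 5 = 1, 17266 mod 11 = 7.

x ≡ 17266 (mod 122265).


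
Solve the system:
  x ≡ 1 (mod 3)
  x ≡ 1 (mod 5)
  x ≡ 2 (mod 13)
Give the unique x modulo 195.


Moduli 3, 5, 13 are pairwise coprime; by CRT there is a unique solution modulo M = 3 · 5 · 13 = 195.
Solve pairwise, accumulating the modulus:
  Start with x ≡ 1 (mod 3).
  Combine with x ≡ 1 (mod 5): since gcd(3, 5) = 1, we get a unique residue mod 15.
    Write x = 1 + 3·t and substitute into x ≡ 1 (mod 5): 3·t ≡ 1 − 1 = 0 (mod 5).
    The inverse of 3 mod 5 is 2 (since 3·2 = 6 = 1·5 + 1), so t ≡ 2·0 = 0 ≡ 0 (mod 5).
    Then x = 1 + 3·0 = 1, valid modulo lcm(3, 5) = 15: x ≡ 1 (mod 15).
  Combine with x ≡ 2 (mod 13): since gcd(15, 13) = 1, we get a unique residue mod 195.
    Write x = 1 + 15·t and substitute into x ≡ 2 (mod 13): 15·t ≡ 2 − 1 = 1 (mod 13).
    Reduce coefficients mod 13: 2·t ≡ 1 (mod 13).
    The inverse of 2 mod 13 is 7 (since 2·7 = 14 = 1·13 + 1), so t ≡ 7·1 = 7 ≡ 7 (mod 13).
    Then x = 1 + 15·7 = 106, valid modulo lcm(15, 13) = 195: x ≡ 106 (mod 195).
Verify: 106 mod 3 = 1 ✓, 106 mod 5 = 1 ✓, 106 mod 13 = 2 ✓.

x ≡ 106 (mod 195).


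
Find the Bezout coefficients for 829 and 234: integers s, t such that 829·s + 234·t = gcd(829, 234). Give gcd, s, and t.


Euclidean algorithm on (829, 234) — divide until remainder is 0:
  829 = 3 · 234 + 127
  234 = 1 · 127 + 107
  127 = 1 · 107 + 20
  107 = 5 · 20 + 7
  20 = 2 · 7 + 6
  7 = 1 · 6 + 1
  6 = 6 · 1 + 0
gcd(829, 234) = 1.
Track Bezout coefficients alongside the remainders: start with r₀ = 829 = a·1 + b·0 (s = 1, t = 0) and r₁ = 234 = a·0 + b·1 (s = 0, t = 1); each new remainder r_{k+1} = r_{k-1} − q_k·r_k inherits s_{k+1} = s_{k-1} − q_k·s_k, t_{k+1} = t_{k-1} − q_k·t_k, so r_k = a·s_k + b·t_k at every step:
  q = 3: r = 127, s = 1 − 3·0 = 1, t = 0 − 3·1 = -3  (check: 829·1 + 234·(-3) = 127)
  q = 1: r = 107, s = 0 − 1·1 = -1, t = 1 − 1·(-3) = 4  (check: 829·(-1) + 234·4 = 107)
  q = 1: r = 20, s = 1 − 1·(-1) = 2, t = -3 − 1·4 = -7  (check: 829·2 + 234·(-7) = 20)
  q = 5: r = 7, s = -1 − 5·2 = -11, t = 4 − 5·(-7) = 39  (check: 829·(-11) + 234·39 = 7)
  q = 2: r = 6, s = 2 − 2·(-11) = 24, t = -7 − 2·39 = -85  (check: 829·24 + 234·(-85) = 6)
  q = 1: r = 1, s = -11 − 1·24 = -35, t = 39 − 1·(-85) = 124  (check: 829·(-35) + 234·124 = 1)
The row with r = 1 (the gcd) gives the Bezout coefficients s = -35, t = 124.
Result: 829 · (-35) + 234 · (124) = 1.

gcd(829, 234) = 1; s = -35, t = 124 (check: 829·(-35) + 234·124 = 1).


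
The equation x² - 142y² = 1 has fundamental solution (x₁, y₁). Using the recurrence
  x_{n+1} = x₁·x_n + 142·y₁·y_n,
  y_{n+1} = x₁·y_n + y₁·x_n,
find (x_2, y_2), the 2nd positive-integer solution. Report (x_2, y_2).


Step 1: Find the fundamental solution (x₁, y₁) of x² - 142y² = 1.
  Expand √142 as a continued fraction. a₀ = ⌊√142⌋ = 11; iterate m_{k+1} = d_k·a_k − m_k, d_{k+1} = (142 − m_{k+1}²)/d_k, a_{k+1} = ⌊(a₀ + m_{k+1})/d_{k+1}⌋ (starting m₀ = 0, d₀ = 1), with convergents p_k = a_k·p_{k-1} + p_{k-2}, q_k = a_k·q_{k-1} + q_{k-2} (p₋₁ = 1, q₋₁ = 0):
  k = 0: a₀ = 11; p₀/q₀ = 11/1; p₀² − 142·q₀² = 121 − 142 = -21.
  k = 1: m = 11, d = 21, a = ⌊(11 + 11)/21⌋ = 1; p/q = (1·11 + 1)/(1·1 + 0) = 12/1; p² − 142·q² = 144 − 142 = 2.
  k = 2: m = 10, d = 2, a = ⌊(11 + 10)/2⌋ = 10; p/q = (10·12 + 11)/(10·1 + 1) = 131/11; p² − 142·q² = 17161 − 17182 = -21.
  k = 3: m = 10, d = 21, a = ⌊(11 + 10)/21⌋ = 1; p/q = (1·131 + 12)/(1·11 + 1) = 143/12; p² − 142·q² = 20449 − 20448 = 1.
  The first convergent with p² − 142·q² = 1 gives the fundamental solution (x₁, y₁) = (143, 12).
Step 2: Apply the recurrence (x_{n+1}, y_{n+1}) = (x₁x_n + 142y₁y_n, x₁y_n + y₁x_n) repeatedly.
  From (x_1, y_1) = (143, 12): x_2 = 143·143 + 142·12·12 = 40897; y_2 = 143·12 + 12·143 = 3432.
Step 3: Verify x_2² - 142·y_2² = 1672564609 - 1672564608 = 1 (should be 1). ✓

(x_1, y_1) = (143, 12); (x_2, y_2) = (40897, 3432).


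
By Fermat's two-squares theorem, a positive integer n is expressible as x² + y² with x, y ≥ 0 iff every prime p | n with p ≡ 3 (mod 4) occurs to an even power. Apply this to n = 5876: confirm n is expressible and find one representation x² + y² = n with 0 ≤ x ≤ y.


Step 1: Factor n = 5876 = 2^2 · 13 · 113.
Step 2: Check the mod-4 condition on each prime factor: 2 = 2 (special); 13 ≡ 1 (mod 4), exponent 1; 113 ≡ 1 (mod 4), exponent 1.
All primes ≡ 3 (mod 4) appear to even exponent (or don't appear), so by the two-squares theorem n IS expressible as a sum of two squares.
Step 3: Build a representation. Group n = k² · m with k = 2 and m = 13 · 113 = 1469 (a product of primes ≡ 1 (mod 4)); a representation of m scales to one of n via (k·x)² + (k·y)² = k²(x² + y²). Each prime p ≡ 1 (mod 4) is itself a sum of two squares; find a² by testing p − a² for a perfect square:
  13: 13 − 1² = 12, 13 − 2² = 9 = 3² ⇒ 13 = 2² + 3².
  113: 113 − 1² = 112, 113 − 2² = 109, 113 − 3² = 104, 113 − 4² = 97, 113 − 5² = 88, 113 − 6² = 77, 113 − 7² = 64 = 8² ⇒ 113 = 7² + 8².
  Combine using the Brahmagupta–Fibonacci identity (a² + b²)(c² + d²) = (ac − bd)² + (ad + bc)² = (ac + bd)² + (ad − bc)²:
  13 · 113 = 1469: from (2² + 3²)(7² + 8²), take (2·7 − 3·8, 2·8 + 3·7) = (14 − 24, 16 + 21) = (-10, 37); dropping signs (only squares matter) gives (10, 37); check 10² + 37² = 100 + 1369 = 1469 ✓.
  Scale by k = 2: (2·10, 2·37) = (20, 74).
Step 4: Order so x ≤ y and verify: 20² + 74² = 400 + 5476 = 5876 = n. ✓

n = 5876 = 20² + 74² (one valid representation with x ≤ y).


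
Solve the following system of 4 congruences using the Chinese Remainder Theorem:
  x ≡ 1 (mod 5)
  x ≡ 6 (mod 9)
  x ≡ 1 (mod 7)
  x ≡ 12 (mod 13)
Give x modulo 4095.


Product of moduli M = 5 · 9 · 7 · 13 = 4095.
Merge one congruence at a time:
  Start: x ≡ 1 (mod 5).
  Combine with x ≡ 6 (mod 9); new modulus lcm = 45.
    Write x = 1 + 5·t and substitute into x ≡ 6 (mod 9): 5·t ≡ 6 − 1 = 5 (mod 9).
    The inverse of 5 mod 9 is 2 (since 5·2 = 10 = 1·9 + 1), so t ≡ 2·5 = 10 ≡ 1 (mod 9).
    Then x = 1 + 5·1 = 6, valid modulo lcm(5, 9) = 45: x ≡ 6 (mod 45).
  Combine with x ≡ 1 (mod 7); new modulus lcm = 315.
    Write x = 6 + 45·t and substitute into x ≡ 1 (mod 7): 45·t ≡ 1 − 6 = -5 (mod 7).
    Reduce coefficients mod 7: 3·t ≡ 2 (mod 7).
    The inverse of 3 mod 7 is 5 (since 3·5 = 15 = 2·7 + 1), so t ≡ 5·2 = 10 ≡ 3 (mod 7).
    Then x = 6 + 45·3 = 141, valid modulo lcm(45, 7) = 315: x ≡ 141 (mod 315).
  Combine with x ≡ 12 (mod 13); new modulus lcm = 4095.
    Write x = 141 + 315·t and substitute into x ≡ 12 (mod 13): 315·t ≡ 12 − 141 = -129 (mod 13).
    Reduce coefficients mod 13: 3·t ≡ 1 (mod 13).
    The inverse of 3 mod 13 is 9 (since 3·9 = 27 = 2·13 + 1), so t ≡ 9·1 = 9 ≡ 9 (mod 13).
    Then x = 141 + 315·9 = 2976, valid modulo lcm(315, 13) = 4095: x ≡ 2976 (mod 4095).
Verify against each original: 2976 mod 5 = 1, 2976 mod 9 = 6, 2976 mod 7 = 1, 2976 mod 13 = 12.

x ≡ 2976 (mod 4095).


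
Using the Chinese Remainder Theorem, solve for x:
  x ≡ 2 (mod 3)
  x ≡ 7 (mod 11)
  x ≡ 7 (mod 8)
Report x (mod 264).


Moduli 3, 11, 8 are pairwise coprime; by CRT there is a unique solution modulo M = 3 · 11 · 8 = 264.
Solve pairwise, accumulating the modulus:
  Start with x ≡ 2 (mod 3).
  Combine with x ≡ 7 (mod 11): since gcd(3, 11) = 1, we get a unique residue mod 33.
    Write x = 2 + 3·t and substitute into x ≡ 7 (mod 11): 3·t ≡ 7 − 2 = 5 (mod 11).
    The inverse of 3 mod 11 is 4 (since 3·4 = 12 = 1·11 + 1), so t ≡ 4·5 = 20 ≡ 9 (mod 11).
    Then x = 2 + 3·9 = 29, valid modulo lcm(3, 11) = 33: x ≡ 29 (mod 33).
  Combine with x ≡ 7 (mod 8): since gcd(33, 8) = 1, we get a unique residue mod 264.
    Write x = 29 + 33·t and substitute into x ≡ 7 (mod 8): 33·t ≡ 7 − 29 = -22 (mod 8).
    Reduce coefficients mod 8: 1·t ≡ 2 (mod 8).
    So t ≡ 2 (mod 8).
    Then x = 29 + 33·2 = 95, valid modulo lcm(33, 8) = 264: x ≡ 95 (mod 264).
Verify: 95 mod 3 = 2 ✓, 95 mod 11 = 7 ✓, 95 mod 8 = 7 ✓.

x ≡ 95 (mod 264).


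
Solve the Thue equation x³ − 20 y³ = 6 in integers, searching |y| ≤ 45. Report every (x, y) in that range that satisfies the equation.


The equation is x³ - 20y³ = 6. For fixed y, x³ = 20·y³ + 6, so a solution requires the RHS to be a perfect cube.
Strategy: iterate y from -45 to 45, compute RHS = 20·y³ + 6, and check whether it is a (positive or negative) perfect cube.
Check small values of y:
  y = 0: RHS = 6 is not a perfect cube.
  y = 1: RHS = 26 is not a perfect cube.
  y = -1: RHS = -14 is not a perfect cube.
  y = 2: RHS = 166 is not a perfect cube.
  y = -2: RHS = -154 is not a perfect cube.
  y = 3: RHS = 546 is not a perfect cube.
  y = -3: RHS = -534 is not a perfect cube.
Continuing the search up to |y| = 45 finds no solutions either.
No (x, y) in the scanned range satisfies the equation.

No integer solutions with |y| ≤ 45.


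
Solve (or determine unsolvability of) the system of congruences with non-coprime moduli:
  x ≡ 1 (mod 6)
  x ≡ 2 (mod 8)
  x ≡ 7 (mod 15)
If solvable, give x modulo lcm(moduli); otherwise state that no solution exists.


Moduli 6, 8, 15 are not pairwise coprime, so CRT works modulo lcm(m_i) when all pairwise compatibility conditions hold.
Pairwise compatibility: gcd(m_i, m_j) must divide a_i - a_j for every pair.
Merge one congruence at a time:
  Start: x ≡ 1 (mod 6).
  Combine with x ≡ 2 (mod 8): gcd(6, 8) = 2, and 2 - 1 = 1 is NOT divisible by 2.
    ⇒ system is inconsistent (no integer solution).

No solution (the system is inconsistent).


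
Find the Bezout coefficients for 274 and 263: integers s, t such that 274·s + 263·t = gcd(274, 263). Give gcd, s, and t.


Euclidean algorithm on (274, 263) — divide until remainder is 0:
  274 = 1 · 263 + 11
  263 = 23 · 11 + 10
  11 = 1 · 10 + 1
  10 = 10 · 1 + 0
gcd(274, 263) = 1.
Track Bezout coefficients alongside the remainders: start with r₀ = 274 = a·1 + b·0 (s = 1, t = 0) and r₁ = 263 = a·0 + b·1 (s = 0, t = 1); each new remainder r_{k+1} = r_{k-1} − q_k·r_k inherits s_{k+1} = s_{k-1} − q_k·s_k, t_{k+1} = t_{k-1} − q_k·t_k, so r_k = a·s_k + b·t_k at every step:
  q = 1: r = 11, s = 1 − 1·0 = 1, t = 0 − 1·1 = -1  (check: 274·1 + 263·(-1) = 11)
  q = 23: r = 10, s = 0 − 23·1 = -23, t = 1 − 23·(-1) = 24  (check: 274·(-23) + 263·24 = 10)
  q = 1: r = 1, s = 1 − 1·(-23) = 24, t = -1 − 1·24 = -25  (check: 274·24 + 263·(-25) = 1)
The row with r = 1 (the gcd) gives the Bezout coefficients s = 24, t = -25.
Result: 274 · (24) + 263 · (-25) = 1.

gcd(274, 263) = 1; s = 24, t = -25 (check: 274·24 + 263·(-25) = 1).


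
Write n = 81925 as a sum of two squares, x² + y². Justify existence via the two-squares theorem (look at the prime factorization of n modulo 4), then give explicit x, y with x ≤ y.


Step 1: Factor n = 81925 = 5^2 · 29 · 113.
Step 2: Check the mod-4 condition on each prime factor: 5 ≡ 1 (mod 4), exponent 2; 29 ≡ 1 (mod 4), exponent 1; 113 ≡ 1 (mod 4), exponent 1.
All primes ≡ 3 (mod 4) appear to even exponent (or don't appear), so by the two-squares theorem n IS expressible as a sum of two squares.
Step 3: Build a representation. Group n = k² · m with k = 5 and m = 29 · 113 = 3277 (a product of primes ≡ 1 (mod 4)); a representation of m scales to one of n via (k·x)² + (k·y)² = k²(x² + y²). Each prime p ≡ 1 (mod 4) is itself a sum of two squares; find a² by testing p − a² for a perfect square:
  29: 29 − 1² = 28, 29 − 2² = 25 = 5² ⇒ 29 = 2² + 5².
  113: 113 − 1² = 112, 113 − 2² = 109, 113 − 3² = 104, 113 − 4² = 97, 113 − 5² = 88, 113 − 6² = 77, 113 − 7² = 64 = 8² ⇒ 113 = 7² + 8².
  Combine using the Brahmagupta–Fibonacci identity (a² + b²)(c² + d²) = (ac − bd)² + (ad + bc)² = (ac + bd)² + (ad − bc)²:
  29 · 113 = 3277: from (2² + 5²)(7² + 8²), take (2·7 − 5·8, 2·8 + 5·7) = (14 − 40, 16 + 35) = (-26, 51); dropping signs (only squares matter) gives (26, 51); check 26² + 51² = 676 + 2601 = 3277 ✓.
  Scale by k = 5: (5·26, 5·51) = (130, 255).
Step 4: Order so x ≤ y and verify: 130² + 255² = 16900 + 65025 = 81925 = n. ✓

n = 81925 = 130² + 255² (one valid representation with x ≤ y).


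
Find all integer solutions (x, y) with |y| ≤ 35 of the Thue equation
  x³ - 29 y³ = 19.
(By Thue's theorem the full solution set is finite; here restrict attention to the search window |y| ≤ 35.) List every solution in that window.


The equation is x³ - 29y³ = 19. For fixed y, x³ = 29·y³ + 19, so a solution requires the RHS to be a perfect cube.
Strategy: iterate y from -35 to 35, compute RHS = 29·y³ + 19, and check whether it is a (positive or negative) perfect cube.
Check small values of y:
  y = 0: RHS = 19 is not a perfect cube.
  y = 1: RHS = 48 is not a perfect cube.
  y = -1: RHS = -10 is not a perfect cube.
  y = 2: RHS = 251 is not a perfect cube.
  y = -2: RHS = -213 is not a perfect cube.
  y = 3: RHS = 802 is not a perfect cube.
  y = -3: RHS = -764 is not a perfect cube.
Continuing the search up to |y| = 35 finds no solutions either.
No (x, y) in the scanned range satisfies the equation.

No integer solutions with |y| ≤ 35.


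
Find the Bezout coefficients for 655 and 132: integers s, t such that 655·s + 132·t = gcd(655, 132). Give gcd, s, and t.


Euclidean algorithm on (655, 132) — divide until remainder is 0:
  655 = 4 · 132 + 127
  132 = 1 · 127 + 5
  127 = 25 · 5 + 2
  5 = 2 · 2 + 1
  2 = 2 · 1 + 0
gcd(655, 132) = 1.
Track Bezout coefficients alongside the remainders: start with r₀ = 655 = a·1 + b·0 (s = 1, t = 0) and r₁ = 132 = a·0 + b·1 (s = 0, t = 1); each new remainder r_{k+1} = r_{k-1} − q_k·r_k inherits s_{k+1} = s_{k-1} − q_k·s_k, t_{k+1} = t_{k-1} − q_k·t_k, so r_k = a·s_k + b·t_k at every step:
  q = 4: r = 127, s = 1 − 4·0 = 1, t = 0 − 4·1 = -4  (check: 655·1 + 132·(-4) = 127)
  q = 1: r = 5, s = 0 − 1·1 = -1, t = 1 − 1·(-4) = 5  (check: 655·(-1) + 132·5 = 5)
  q = 25: r = 2, s = 1 − 25·(-1) = 26, t = -4 − 25·5 = -129  (check: 655·26 + 132·(-129) = 2)
  q = 2: r = 1, s = -1 − 2·26 = -53, t = 5 − 2·(-129) = 263  (check: 655·(-53) + 132·263 = 1)
The row with r = 1 (the gcd) gives the Bezout coefficients s = -53, t = 263.
Result: 655 · (-53) + 132 · (263) = 1.

gcd(655, 132) = 1; s = -53, t = 263 (check: 655·(-53) + 132·263 = 1).


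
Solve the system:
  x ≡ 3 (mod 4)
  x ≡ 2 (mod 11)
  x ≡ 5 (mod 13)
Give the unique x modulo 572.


Moduli 4, 11, 13 are pairwise coprime; by CRT there is a unique solution modulo M = 4 · 11 · 13 = 572.
Solve pairwise, accumulating the modulus:
  Start with x ≡ 3 (mod 4).
  Combine with x ≡ 2 (mod 11): since gcd(4, 11) = 1, we get a unique residue mod 44.
    Write x = 3 + 4·t and substitute into x ≡ 2 (mod 11): 4·t ≡ 2 − 3 = -1 (mod 11).
    Reduce coefficients mod 11: 4·t ≡ 10 (mod 11).
    The inverse of 4 mod 11 is 3 (since 4·3 = 12 = 1·11 + 1), so t ≡ 3·10 = 30 ≡ 8 (mod 11).
    Then x = 3 + 4·8 = 35, valid modulo lcm(4, 11) = 44: x ≡ 35 (mod 44).
  Combine with x ≡ 5 (mod 13): since gcd(44, 13) = 1, we get a unique residue mod 572.
    Write x = 35 + 44·t and substitute into x ≡ 5 (mod 13): 44·t ≡ 5 − 35 = -30 (mod 13).
    Reduce coefficients mod 13: 5·t ≡ 9 (mod 13).
    The inverse of 5 mod 13 is 8 (since 5·8 = 40 = 3·13 + 1), so t ≡ 8·9 = 72 ≡ 7 (mod 13).
    Then x = 35 + 44·7 = 343, valid modulo lcm(44, 13) = 572: x ≡ 343 (mod 572).
Verify: 343 mod 4 = 3 ✓, 343 mod 11 = 2 ✓, 343 mod 13 = 5 ✓.

x ≡ 343 (mod 572).


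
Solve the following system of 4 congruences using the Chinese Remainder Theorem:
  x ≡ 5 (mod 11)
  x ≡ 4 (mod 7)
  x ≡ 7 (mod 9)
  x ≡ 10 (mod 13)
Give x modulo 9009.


Product of moduli M = 11 · 7 · 9 · 13 = 9009.
Merge one congruence at a time:
  Start: x ≡ 5 (mod 11).
  Combine with x ≡ 4 (mod 7); new modulus lcm = 77.
    Write x = 5 + 11·t and substitute into x ≡ 4 (mod 7): 11·t ≡ 4 − 5 = -1 (mod 7).
    Reduce coefficients mod 7: 4·t ≡ 6 (mod 7).
    The inverse of 4 mod 7 is 2 (since 4·2 = 8 = 1·7 + 1), so t ≡ 2·6 = 12 ≡ 5 (mod 7).
    Then x = 5 + 11·5 = 60, valid modulo lcm(11, 7) = 77: x ≡ 60 (mod 77).
  Combine with x ≡ 7 (mod 9); new modulus lcm = 693.
    Write x = 60 + 77·t and substitute into x ≡ 7 (mod 9): 77·t ≡ 7 − 60 = -53 (mod 9).
    Reduce coefficients mod 9: 5·t ≡ 1 (mod 9).
    The inverse of 5 mod 9 is 2 (since 5·2 = 10 = 1·9 + 1), so t ≡ 2·1 = 2 ≡ 2 (mod 9).
    Then x = 60 + 77·2 = 214, valid modulo lcm(77, 9) = 693: x ≡ 214 (mod 693).
  Combine with x ≡ 10 (mod 13); new modulus lcm = 9009.
    Write x = 214 + 693·t and substitute into x ≡ 10 (mod 13): 693·t ≡ 10 − 214 = -204 (mod 13).
    Reduce coefficients mod 13: 4·t ≡ 4 (mod 13).
    The inverse of 4 mod 13 is 10 (since 4·10 = 40 = 3·13 + 1), so t ≡ 10·4 = 40 ≡ 1 (mod 13).
    Then x = 214 + 693·1 = 907, valid modulo lcm(693, 13) = 9009: x ≡ 907 (mod 9009).
Verify against each original: 907 mod 11 = 5, 907 mod 7 = 4, 907 mod 9 = 7, 907 mod 13 = 10.

x ≡ 907 (mod 9009).


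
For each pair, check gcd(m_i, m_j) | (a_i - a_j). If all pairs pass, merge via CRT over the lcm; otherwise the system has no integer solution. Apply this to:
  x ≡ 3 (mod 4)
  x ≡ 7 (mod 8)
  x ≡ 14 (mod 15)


Moduli 4, 8, 15 are not pairwise coprime, so CRT works modulo lcm(m_i) when all pairwise compatibility conditions hold.
Pairwise compatibility: gcd(m_i, m_j) must divide a_i - a_j for every pair.
Merge one congruence at a time:
  Start: x ≡ 3 (mod 4).
  Combine with x ≡ 7 (mod 8): gcd(4, 8) = 4; 7 - 3 = 4, which IS divisible by 4, so compatible.
    Write x = 3 + 4·t and substitute into x ≡ 7 (mod 8): 4·t ≡ 7 − 3 = 4 (mod 8).
    Divide the congruence (and modulus) by g = 4: 1·t ≡ 1 (mod 2).
    So t ≡ 1 (mod 2).
    Then x = 3 + 4·1 = 7, valid modulo lcm(4, 8) = 8: x ≡ 7 (mod 8).
  Combine with x ≡ 14 (mod 15): gcd(8, 15) = 1; 14 - 7 = 7, which IS divisible by 1, so compatible.
    Write x = 7 + 8·t and substitute into x ≡ 14 (mod 15): 8·t ≡ 14 − 7 = 7 (mod 15).
    The inverse of 8 mod 15 is 2 (since 8·2 = 16 = 1·15 + 1), so t ≡ 2·7 = 14 ≡ 14 (mod 15).
    Then x = 7 + 8·14 = 119, valid modulo lcm(8, 15) = 120: x ≡ 119 (mod 120).
Verify: 119 mod 4 = 3, 119 mod 8 = 7, 119 mod 15 = 14.

x ≡ 119 (mod 120).


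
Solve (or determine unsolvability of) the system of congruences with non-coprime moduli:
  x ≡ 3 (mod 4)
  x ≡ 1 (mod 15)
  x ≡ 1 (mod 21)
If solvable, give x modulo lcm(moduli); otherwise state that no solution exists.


Moduli 4, 15, 21 are not pairwise coprime, so CRT works modulo lcm(m_i) when all pairwise compatibility conditions hold.
Pairwise compatibility: gcd(m_i, m_j) must divide a_i - a_j for every pair.
Merge one congruence at a time:
  Start: x ≡ 3 (mod 4).
  Combine with x ≡ 1 (mod 15): gcd(4, 15) = 1; 1 - 3 = -2, which IS divisible by 1, so compatible.
    Write x = 3 + 4·t and substitute into x ≡ 1 (mod 15): 4·t ≡ 1 − 3 = -2 (mod 15).
    Reduce coefficients mod 15: 4·t ≡ 13 (mod 15).
    The inverse of 4 mod 15 is 4 (since 4·4 = 16 = 1·15 + 1), so t ≡ 4·13 = 52 ≡ 7 (mod 15).
    Then x = 3 + 4·7 = 31, valid modulo lcm(4, 15) = 60: x ≡ 31 (mod 60).
  Combine with x ≡ 1 (mod 21): gcd(60, 21) = 3; 1 - 31 = -30, which IS divisible by 3, so compatible.
    Write x = 31 + 60·t and substitute into x ≡ 1 (mod 21): 60·t ≡ 1 − 31 = -30 (mod 21).
    Divide the congruence (and modulus) by g = 3: 20·t ≡ -10 (mod 7).
    Reduce coefficients mod 7: 6·t ≡ 4 (mod 7).
    The inverse of 6 mod 7 is 6 (since 6·6 = 36 = 5·7 + 1), so t ≡ 6·4 = 24 ≡ 3 (mod 7).
    Then x = 31 + 60·3 = 211, valid modulo lcm(60, 21) = 420: x ≡ 211 (mod 420).
Verify: 211 mod 4 = 3, 211 mod 15 = 1, 211 mod 21 = 1.

x ≡ 211 (mod 420).


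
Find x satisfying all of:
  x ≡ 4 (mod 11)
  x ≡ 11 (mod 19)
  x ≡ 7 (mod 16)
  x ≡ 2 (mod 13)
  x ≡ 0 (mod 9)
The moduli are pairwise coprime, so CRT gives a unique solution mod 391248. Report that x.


Product of moduli M = 11 · 19 · 16 · 13 · 9 = 391248.
Merge one congruence at a time:
  Start: x ≡ 4 (mod 11).
  Combine with x ≡ 11 (mod 19); new modulus lcm = 209.
    Write x = 4 + 11·t and substitute into x ≡ 11 (mod 19): 11·t ≡ 11 − 4 = 7 (mod 19).
    The inverse of 11 mod 19 is 7 (since 11·7 = 77 = 4·19 + 1), so t ≡ 7·7 = 49 ≡ 11 (mod 19).
    Then x = 4 + 11·11 = 125, valid modulo lcm(11, 19) = 209: x ≡ 125 (mod 209).
  Combine with x ≡ 7 (mod 16); new modulus lcm = 3344.
    Write x = 125 + 209·t and substitute into x ≡ 7 (mod 16): 209·t ≡ 7 − 125 = -118 (mod 16).
    Reduce coefficients mod 16: 1·t ≡ 10 (mod 16).
    So t ≡ 10 (mod 16).
    Then x = 125 + 209·10 = 2215, valid modulo lcm(209, 16) = 3344: x ≡ 2215 (mod 3344).
  Combine with x ≡ 2 (mod 13); new modulus lcm = 43472.
    Write x = 2215 + 3344·t and substitute into x ≡ 2 (mod 13): 3344·t ≡ 2 − 2215 = -2213 (mod 13).
    Reduce coefficients mod 13: 3·t ≡ 10 (mod 13).
    The inverse of 3 mod 13 is 9 (since 3·9 = 27 = 2·13 + 1), so t ≡ 9·10 = 90 ≡ 12 (mod 13).
    Then x = 2215 + 3344·12 = 42343, valid modulo lcm(3344, 13) = 43472: x ≡ 42343 (mod 43472).
  Combine with x ≡ 0 (mod 9); new modulus lcm = 391248.
    Write x = 42343 + 43472·t and substitute into x ≡ 0 (mod 9): 43472·t ≡ 0 − 42343 = -42343 (mod 9).
    Reduce coefficients mod 9: 2·t ≡ 2 (mod 9).
    The inverse of 2 mod 9 is 5 (since 2·5 = 10 = 1·9 + 1), so t ≡ 5·2 = 10 ≡ 1 (mod 9).
    Then x = 42343 + 43472·1 = 85815, valid modulo lcm(43472, 9) = 391248: x ≡ 85815 (mod 391248).
Verify against each original: 85815 mod 11 = 4, 85815 mod 19 = 11, 85815 mod 16 = 7, 85815 mod 13 = 2, 85815 mod 9 = 0.

x ≡ 85815 (mod 391248).


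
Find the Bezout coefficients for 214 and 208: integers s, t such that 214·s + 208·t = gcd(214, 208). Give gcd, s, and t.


Euclidean algorithm on (214, 208) — divide until remainder is 0:
  214 = 1 · 208 + 6
  208 = 34 · 6 + 4
  6 = 1 · 4 + 2
  4 = 2 · 2 + 0
gcd(214, 208) = 2.
Track Bezout coefficients alongside the remainders: start with r₀ = 214 = a·1 + b·0 (s = 1, t = 0) and r₁ = 208 = a·0 + b·1 (s = 0, t = 1); each new remainder r_{k+1} = r_{k-1} − q_k·r_k inherits s_{k+1} = s_{k-1} − q_k·s_k, t_{k+1} = t_{k-1} − q_k·t_k, so r_k = a·s_k + b·t_k at every step:
  q = 1: r = 6, s = 1 − 1·0 = 1, t = 0 − 1·1 = -1  (check: 214·1 + 208·(-1) = 6)
  q = 34: r = 4, s = 0 − 34·1 = -34, t = 1 − 34·(-1) = 35  (check: 214·(-34) + 208·35 = 4)
  q = 1: r = 2, s = 1 − 1·(-34) = 35, t = -1 − 1·35 = -36  (check: 214·35 + 208·(-36) = 2)
The row with r = 2 (the gcd) gives the Bezout coefficients s = 35, t = -36.
Result: 214 · (35) + 208 · (-36) = 2.

gcd(214, 208) = 2; s = 35, t = -36 (check: 214·35 + 208·(-36) = 2).


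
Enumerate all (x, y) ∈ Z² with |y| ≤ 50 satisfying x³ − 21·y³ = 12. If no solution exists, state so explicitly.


The equation is x³ - 21y³ = 12. For fixed y, x³ = 21·y³ + 12, so a solution requires the RHS to be a perfect cube.
Strategy: iterate y from -50 to 50, compute RHS = 21·y³ + 12, and check whether it is a (positive or negative) perfect cube.
Check small values of y:
  y = 0: RHS = 12 is not a perfect cube.
  y = 1: RHS = 33 is not a perfect cube.
  y = -1: RHS = -9 is not a perfect cube.
  y = 2: RHS = 180 is not a perfect cube.
  y = -2: RHS = -156 is not a perfect cube.
  y = 3: RHS = 579 is not a perfect cube.
  y = -3: RHS = -555 is not a perfect cube.
Continuing the search up to |y| = 50 finds no solutions either.
No (x, y) in the scanned range satisfies the equation.

No integer solutions with |y| ≤ 50.


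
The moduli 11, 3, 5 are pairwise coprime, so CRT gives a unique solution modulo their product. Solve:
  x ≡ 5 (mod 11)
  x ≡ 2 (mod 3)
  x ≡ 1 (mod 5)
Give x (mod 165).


Moduli 11, 3, 5 are pairwise coprime; by CRT there is a unique solution modulo M = 11 · 3 · 5 = 165.
Solve pairwise, accumulating the modulus:
  Start with x ≡ 5 (mod 11).
  Combine with x ≡ 2 (mod 3): since gcd(11, 3) = 1, we get a unique residue mod 33.
    Write x = 5 + 11·t and substitute into x ≡ 2 (mod 3): 11·t ≡ 2 − 5 = -3 (mod 3).
    Reduce coefficients mod 3: 2·t ≡ 0 (mod 3).
    The inverse of 2 mod 3 is 2 (since 2·2 = 4 = 1·3 + 1), so t ≡ 2·0 = 0 ≡ 0 (mod 3).
    Then x = 5 + 11·0 = 5, valid modulo lcm(11, 3) = 33: x ≡ 5 (mod 33).
  Combine with x ≡ 1 (mod 5): since gcd(33, 5) = 1, we get a unique residue mod 165.
    Write x = 5 + 33·t and substitute into x ≡ 1 (mod 5): 33·t ≡ 1 − 5 = -4 (mod 5).
    Reduce coefficients mod 5: 3·t ≡ 1 (mod 5).
    The inverse of 3 mod 5 is 2 (since 3·2 = 6 = 1·5 + 1), so t ≡ 2·1 = 2 ≡ 2 (mod 5).
    Then x = 5 + 33·2 = 71, valid modulo lcm(33, 5) = 165: x ≡ 71 (mod 165).
Verify: 71 mod 11 = 5 ✓, 71 mod 3 = 2 ✓, 71 mod 5 = 1 ✓.

x ≡ 71 (mod 165).


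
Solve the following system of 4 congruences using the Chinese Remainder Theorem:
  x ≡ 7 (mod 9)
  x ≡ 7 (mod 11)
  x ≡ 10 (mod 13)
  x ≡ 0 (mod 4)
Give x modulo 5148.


Product of moduli M = 9 · 11 · 13 · 4 = 5148.
Merge one congruence at a time:
  Start: x ≡ 7 (mod 9).
  Combine with x ≡ 7 (mod 11); new modulus lcm = 99.
    Write x = 7 + 9·t and substitute into x ≡ 7 (mod 11): 9·t ≡ 7 − 7 = 0 (mod 11).
    The inverse of 9 mod 11 is 5 (since 9·5 = 45 = 4·11 + 1), so t ≡ 5·0 = 0 ≡ 0 (mod 11).
    Then x = 7 + 9·0 = 7, valid modulo lcm(9, 11) = 99: x ≡ 7 (mod 99).
  Combine with x ≡ 10 (mod 13); new modulus lcm = 1287.
    Write x = 7 + 99·t and substitute into x ≡ 10 (mod 13): 99·t ≡ 10 − 7 = 3 (mod 13).
    Reduce coefficients mod 13: 8·t ≡ 3 (mod 13).
    The inverse of 8 mod 13 is 5 (since 8·5 = 40 = 3·13 + 1), so t ≡ 5·3 = 15 ≡ 2 (mod 13).
    Then x = 7 + 99·2 = 205, valid modulo lcm(99, 13) = 1287: x ≡ 205 (mod 1287).
  Combine with x ≡ 0 (mod 4); new modulus lcm = 5148.
    Write x = 205 + 1287·t and substitute into x ≡ 0 (mod 4): 1287·t ≡ 0 − 205 = -205 (mod 4).
    Reduce coefficients mod 4: 3·t ≡ 3 (mod 4).
    The inverse of 3 mod 4 is 3 (since 3·3 = 9 = 2·4 + 1), so t ≡ 3·3 = 9 ≡ 1 (mod 4).
    Then x = 205 + 1287·1 = 1492, valid modulo lcm(1287, 4) = 5148: x ≡ 1492 (mod 5148).
Verify against each original: 1492 mod 9 = 7, 1492 mod 11 = 7, 1492 mod 13 = 10, 1492 mod 4 = 0.

x ≡ 1492 (mod 5148).


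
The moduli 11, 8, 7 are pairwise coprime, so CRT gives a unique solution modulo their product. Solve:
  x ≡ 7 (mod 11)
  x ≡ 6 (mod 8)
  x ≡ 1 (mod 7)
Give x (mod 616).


Moduli 11, 8, 7 are pairwise coprime; by CRT there is a unique solution modulo M = 11 · 8 · 7 = 616.
Solve pairwise, accumulating the modulus:
  Start with x ≡ 7 (mod 11).
  Combine with x ≡ 6 (mod 8): since gcd(11, 8) = 1, we get a unique residue mod 88.
    Write x = 7 + 11·t and substitute into x ≡ 6 (mod 8): 11·t ≡ 6 − 7 = -1 (mod 8).
    Reduce coefficients mod 8: 3·t ≡ 7 (mod 8).
    The inverse of 3 mod 8 is 3 (since 3·3 = 9 = 1·8 + 1), so t ≡ 3·7 = 21 ≡ 5 (mod 8).
    Then x = 7 + 11·5 = 62, valid modulo lcm(11, 8) = 88: x ≡ 62 (mod 88).
  Combine with x ≡ 1 (mod 7): since gcd(88, 7) = 1, we get a unique residue mod 616.
    Write x = 62 + 88·t and substitute into x ≡ 1 (mod 7): 88·t ≡ 1 − 62 = -61 (mod 7).
    Reduce coefficients mod 7: 4·t ≡ 2 (mod 7).
    The inverse of 4 mod 7 is 2 (since 4·2 = 8 = 1·7 + 1), so t ≡ 2·2 = 4 ≡ 4 (mod 7).
    Then x = 62 + 88·4 = 414, valid modulo lcm(88, 7) = 616: x ≡ 414 (mod 616).
Verify: 414 mod 11 = 7 ✓, 414 mod 8 = 6 ✓, 414 mod 7 = 1 ✓.

x ≡ 414 (mod 616).
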